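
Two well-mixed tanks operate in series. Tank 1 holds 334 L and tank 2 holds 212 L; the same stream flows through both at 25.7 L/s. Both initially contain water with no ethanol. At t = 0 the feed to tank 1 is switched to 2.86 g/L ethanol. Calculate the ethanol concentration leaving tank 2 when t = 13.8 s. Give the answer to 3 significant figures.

1.09 g/L

Each tank obeys Vᵢ dCᵢ/dt = Q(Cᵢ₋₁ − Cᵢ), so τᵢ = Vᵢ/Q.
τ₁ = 334/25.7 = 12.996 s; τ₂ = 212/25.7 = 8.2490 s.
Tank 1: C₁ = C_in(1 − e^(−t/τ₁)). Tank 2 (τ₁ ≠ τ₂): C₂ = C_in[1 − (τ₁ e^(−t/τ₁) − τ₂ e^(−t/τ₂))/(τ₁ − τ₂)].
At t = 13.8: e^(−t/τ₁) = 0.34581, e^(−t/τ₂) = 0.18770.
C₂ = 2.86·[1 − (12.996·0.34581 − 8.2490·0.18770)/(4.7471)] = 2.86·0.37943 = 1.0852 g/L.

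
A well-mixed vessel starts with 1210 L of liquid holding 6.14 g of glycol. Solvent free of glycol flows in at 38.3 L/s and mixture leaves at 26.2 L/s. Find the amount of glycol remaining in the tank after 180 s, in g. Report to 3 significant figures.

Total volume: dV/dt = Q_in − Q_out = 12.100 L/s, so V(t) = 1210 + 12.100 t and V(180) = 3388.0 L.
Solute balance: dm/dt = 0 − Q_out C = −Q_out m/V(t).
dm/m = −Q_out dt/(V₀ + 12.100 t); integrating gives ln(m/m₀) = −(Q_out/(Q_in−Q_out)) ln(V/V₀).
m = m₀ (V₀/V)^(Q_out/(Q_in−Q_out)) = 6.14 × (1210/3388.0)^(2.1653) = 0.66061 g.

0.661 g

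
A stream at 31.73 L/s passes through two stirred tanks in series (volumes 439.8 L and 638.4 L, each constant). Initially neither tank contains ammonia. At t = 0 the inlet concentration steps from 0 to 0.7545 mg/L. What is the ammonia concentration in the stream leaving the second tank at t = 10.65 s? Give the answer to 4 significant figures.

0.1009 mg/L

Species balance on tank i: dCᵢ/dt = (Cᵢ₋₁ − Cᵢ)/τᵢ with τᵢ = Vᵢ/Q.
τ₁ = 439.8/31.73 = 13.8607 s; τ₂ = 638.4/31.73 = 20.1198 s.
Solving the cascade with C₁(0)=C₂(0)=0 gives C₂(t) = C_in[1 − (τ₁ e^(−t/τ₁) − τ₂ e^(−t/τ₂))/(τ₁ − τ₂)].
At t = 10.65: e^(−t/τ₁) = 0.463773, e^(−t/τ₂) = 0.588999.
C₂ = 0.7545·[1 − (13.8607·0.463773 − 20.1198·0.588999)/(-6.25906)] = 0.7545·0.133688 = 0.100867 mg/L.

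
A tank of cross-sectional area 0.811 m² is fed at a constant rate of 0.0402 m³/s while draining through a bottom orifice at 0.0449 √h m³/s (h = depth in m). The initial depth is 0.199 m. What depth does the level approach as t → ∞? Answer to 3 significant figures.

0.802 m

A dh/dt = Q_in − 0.0449 √h. Steady state requires inflow = outflow:
Q_in = 0.0449 √h_ss ⇒ √h_ss = 0.0402/0.0449 = 0.89532.
h_ss = 0.89532² = 0.80160 m. (Since h₀ = 0.199 m < h_ss, the level will rise toward this value.)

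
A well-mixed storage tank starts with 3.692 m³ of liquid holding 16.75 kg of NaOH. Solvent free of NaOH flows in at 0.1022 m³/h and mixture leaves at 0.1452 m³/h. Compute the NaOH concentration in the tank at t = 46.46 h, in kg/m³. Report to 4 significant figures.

Let m(t) be the amount of NaOH. Volume: V(t) = V₀ + (Q_in − Q_out) t = 3.692 − 0.0430000 t; V(46.46) = 1.69422 m³.
Solute balance: dm/dt = 0 − Q_out C = −Q_out m/V(t).
dm/m = −Q_out dt/(V₀ − 0.0430000 t); integrating gives ln(m/m₀) = −(Q_out/(Q_in−Q_out)) ln(V/V₀).
m = m₀ (V₀/V)^(Q_out/(Q_in−Q_out)) = 16.75 × (3.692/1.69422)^(-3.37674) = 1.20695 kg.
C = m/V = 1.20695/1.69422 = 0.712393 kg/m³.

0.7124 kg/m³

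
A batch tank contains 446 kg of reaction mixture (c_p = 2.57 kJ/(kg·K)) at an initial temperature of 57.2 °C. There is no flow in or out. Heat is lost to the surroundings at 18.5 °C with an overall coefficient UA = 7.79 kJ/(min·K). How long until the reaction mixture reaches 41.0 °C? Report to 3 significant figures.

Lumped-capacitance energy balance: M c_p dT/dt = UA(T_amb − T).
τ = M c_p/UA = 147.14 min; T_ss = T_amb = 18.500 °C.
T(t) = T_ss + (T₀ − T_ss)e^(−t/τ); set T = 41.0:
t = −τ ln[(T − T_ss)/(T₀ − T_ss)] = −147.14 · ln(0.58140) = 79.798 min.

79.8 min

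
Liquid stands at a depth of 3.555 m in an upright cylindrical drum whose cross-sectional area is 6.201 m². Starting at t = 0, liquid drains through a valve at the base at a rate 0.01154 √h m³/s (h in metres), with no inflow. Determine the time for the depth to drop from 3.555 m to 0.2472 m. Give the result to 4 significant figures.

1492 s

Unsteady balance on liquid volume: A dh/dt = −0.01154 √h.
This is separable: 2 d(√h)/dt = −0.01154/A, so √h = √h₀ − (0.01154/(2A)) t.
t = 2A(√h₀ − √h)/0.01154 = 2·6.201·(√3.555 − √0.2472)/0.01154
  = 12.4020 × (1.88547 − 0.497192) / 0.01154 = 1491.98 s.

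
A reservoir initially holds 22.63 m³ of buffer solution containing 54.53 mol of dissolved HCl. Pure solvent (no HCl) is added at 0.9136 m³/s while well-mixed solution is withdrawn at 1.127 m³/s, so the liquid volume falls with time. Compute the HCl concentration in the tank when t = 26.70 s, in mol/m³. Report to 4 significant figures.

0.6961 mol/m³

Total volume: dV/dt = Q_in − Q_out = -0.213400 m³/s, so V(t) = 22.63 − 0.213400 t and V(26.70) = 16.9322 m³.
Species balance (pure solvent in): dm/dt = −Q_out · m/V(t).
Separate: dm/m = −Q_out dt/V(t) ⇒ ln(m/m₀) = −(Q_out/(Q_in−Q_out)) ln(V/V₀).
m = m₀ (V₀/V)^(Q_out/(Q_in−Q_out)) = 54.53 × (22.63/16.9322)^(-5.28116) = 11.7859 mol.
C = m/V = 11.7859/16.9322 = 0.696066 mol/m³.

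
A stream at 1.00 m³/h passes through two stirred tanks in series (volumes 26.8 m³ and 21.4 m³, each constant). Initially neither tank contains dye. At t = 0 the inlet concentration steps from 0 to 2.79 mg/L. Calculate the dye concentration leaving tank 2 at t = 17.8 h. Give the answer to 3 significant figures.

0.476 mg/L

Species balance on tank i: dCᵢ/dt = (Cᵢ₋₁ − Cᵢ)/τᵢ with τᵢ = Vᵢ/Q.
τ₁ = 26.8/1.00 = 26.800 h; τ₂ = 21.4/1.00 = 21.400 h.
Solving the cascade with C₁(0)=C₂(0)=0 gives C₂(t) = C_in[1 − (τ₁ e^(−t/τ₁) − τ₂ e^(−t/τ₂))/(τ₁ − τ₂)].
At t = 17.8: e^(−t/τ₁) = 0.51470, e^(−t/τ₂) = 0.43528.
C₂ = 2.79·[1 − (26.800·0.51470 − 21.400·0.43528)/(5.4000)] = 2.79·0.17056 = 0.47588 mg/L.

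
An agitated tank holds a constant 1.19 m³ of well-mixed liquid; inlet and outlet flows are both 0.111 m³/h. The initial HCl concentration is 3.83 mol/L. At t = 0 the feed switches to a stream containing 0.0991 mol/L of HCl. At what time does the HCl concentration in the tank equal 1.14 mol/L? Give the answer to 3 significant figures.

13.7 h

Species balance on the tank: V dC/dt = Q(C_in − C), so τ = V/Q = 10.721 h.
C(t) = C_in + (C₀ − C_in) e^(−t/τ). Set C = 1.14 and solve for t:
e^(−t/τ) = (C − C_in)/(C₀ − C_in) = (1.14 − 0.0991)/(3.83 − 0.0991) = 0.27899
t = −τ ln(…) = 10.721 × 1.2766 = 13.686 h.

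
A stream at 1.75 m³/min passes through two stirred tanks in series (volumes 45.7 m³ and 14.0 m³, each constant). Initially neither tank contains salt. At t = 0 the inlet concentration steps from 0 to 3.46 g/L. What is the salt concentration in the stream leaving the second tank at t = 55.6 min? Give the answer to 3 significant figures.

Each tank obeys Vᵢ dCᵢ/dt = Q(Cᵢ₋₁ − Cᵢ), so τᵢ = Vᵢ/Q.
τ₁ = 45.7/1.75 = 26.114 min; τ₂ = 14.0/1.75 = 8.0000 min.
Tank 1: C₁ = C_in(1 − e^(−t/τ₁)). Tank 2 (τ₁ ≠ τ₂): C₂ = C_in[1 − (τ₁ e^(−t/τ₁) − τ₂ e^(−t/τ₂))/(τ₁ − τ₂)].
At t = 55.6: e^(−t/τ₁) = 0.11894, e^(−t/τ₂) = 0.00095864.
C₂ = 3.46·[1 − (26.114·0.11894 − 8.0000·0.00095864)/(18.114)] = 3.46·0.82895 = 2.8682 g/L.

2.87 g/L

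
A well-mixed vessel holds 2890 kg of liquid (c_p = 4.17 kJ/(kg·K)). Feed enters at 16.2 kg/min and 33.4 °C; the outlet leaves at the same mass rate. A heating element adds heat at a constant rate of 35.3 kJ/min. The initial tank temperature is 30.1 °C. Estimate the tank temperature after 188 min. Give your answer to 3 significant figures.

Heat balance on the well-mixed liquid: M c_p dT/dt = ṁ c_p (T_in − T) + 35.3.
τ = M/ṁ = 178.40 min; T_ss = T_in + Q̇/(ṁ c_p) = 33.4 + 35.3/(16.2·4.17) = 33.923 °C.
Solution: T(t) = T_ss + (T₀ − T_ss) e^(−t/τ).
T(188) = 33.923 + (-3.8225)·e^(−188/178.40) = 33.923 + (-3.8225)·0.34860 = 32.590 °C.

32.6 °C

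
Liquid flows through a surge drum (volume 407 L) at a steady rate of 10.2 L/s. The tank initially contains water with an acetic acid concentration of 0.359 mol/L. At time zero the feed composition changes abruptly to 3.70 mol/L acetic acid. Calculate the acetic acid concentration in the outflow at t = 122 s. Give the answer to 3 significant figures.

Mass balance on the solute (V constant): V dC/dt = Q(C_in − C).
Time constant τ = V/Q = 407/10.2 = 39.902 s.
Integrating: C(t) = C_in + (C₀ − C_in) e^(−t/τ).
C(122) = 3.70 + (0.359 − 3.70)·e^(−122/39.902) = 3.70 + (-3.3410)·0.047005 = 3.5430 mol/L.

3.54 mol/L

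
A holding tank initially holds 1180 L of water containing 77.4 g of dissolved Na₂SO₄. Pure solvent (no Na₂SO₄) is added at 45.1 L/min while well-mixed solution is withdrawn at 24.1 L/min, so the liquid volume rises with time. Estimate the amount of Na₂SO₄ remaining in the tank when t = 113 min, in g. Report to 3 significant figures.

21.8 g

Let m(t) be the amount of Na₂SO₄. Volume: V(t) = V₀ + (Q_in − Q_out) t = 1180 + 21.000 t; V(113) = 3553.0 L.
Species balance (pure solvent in): dm/dt = −Q_out · m/V(t).
dm/m = −Q_out dt/(V₀ + 21.000 t); integrating gives ln(m/m₀) = −(Q_out/(Q_in−Q_out)) ln(V/V₀).
m = m₀ (V₀/V)^(Q_out/(Q_in−Q_out)) = 77.4 × (1180/3553.0)^(1.1476) = 21.845 g.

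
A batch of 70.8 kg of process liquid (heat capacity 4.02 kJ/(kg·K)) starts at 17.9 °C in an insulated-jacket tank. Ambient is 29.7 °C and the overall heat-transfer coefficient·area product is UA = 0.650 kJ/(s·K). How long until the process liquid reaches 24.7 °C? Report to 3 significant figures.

M c_p dT/dt = −UA(T − T_amb).
τ = M c_p/UA = 437.87 s; T_ss = T_amb = 29.700 °C.
T(t) = T_ss + (T₀ − T_ss)e^(−t/τ); set T = 24.7:
t = −τ ln[(T − T_ss)/(T₀ − T_ss)] = −437.87 · ln(0.42373) = 375.98 s.

376 s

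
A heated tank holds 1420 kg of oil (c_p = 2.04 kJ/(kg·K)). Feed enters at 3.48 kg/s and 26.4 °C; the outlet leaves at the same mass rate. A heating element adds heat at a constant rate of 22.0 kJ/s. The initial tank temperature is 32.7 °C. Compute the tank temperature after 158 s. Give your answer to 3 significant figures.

M c_p dT/dt = ṁ c_p (T_in − T) + Q̇.
Rearrange: dT/dt = (T_ss − T)/τ with τ = M/ṁ = 408.05 s and T_ss = T_in + Q̇/(ṁ c_p) = 29.499 °C.
Solution: T(t) = T_ss + (T₀ − T_ss) e^(−t/τ).
T(158) = 29.499 + (3.2011)·e^(−158/408.05) = 29.499 + (3.2011)·0.67895 = 31.672 °C.

31.7 °C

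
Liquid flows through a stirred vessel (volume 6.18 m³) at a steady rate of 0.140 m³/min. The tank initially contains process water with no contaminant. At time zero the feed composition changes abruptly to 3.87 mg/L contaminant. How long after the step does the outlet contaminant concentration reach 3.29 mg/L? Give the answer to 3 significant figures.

83.8 min

Species balance: V dC/dt = Q(C_in − C) ⇒ τ = V/Q = 44.143 min.
C(t) = C_in + (C₀ − C_in) e^(−t/τ). Set C = 3.29 and solve for t:
e^(−t/τ) = (C − C_in)/(C₀ − C_in) = (3.29 − 3.87)/(0 − 3.87) = 0.14987
t = −τ ln(…) = 44.143 × 1.8980 = 83.782 min.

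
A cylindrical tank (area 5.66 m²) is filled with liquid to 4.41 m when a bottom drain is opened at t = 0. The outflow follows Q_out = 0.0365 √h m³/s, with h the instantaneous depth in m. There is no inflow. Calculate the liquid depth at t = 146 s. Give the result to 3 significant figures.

2.65 m

Mass balance (ρ constant): A dh/dt = −0.0365 √h.
Separate and integrate: 2(√h − √h₀) = −(0.0365/A) t.
√h = √4.41 − 0.0365·146/(2·5.66) = 2.1000 − 0.47076 = 1.6292.
h = 1.6292² = 2.6544 m.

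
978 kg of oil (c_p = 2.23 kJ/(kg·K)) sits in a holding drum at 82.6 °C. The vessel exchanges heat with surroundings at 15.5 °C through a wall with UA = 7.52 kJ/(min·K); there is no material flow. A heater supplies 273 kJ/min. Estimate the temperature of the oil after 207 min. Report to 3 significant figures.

Lumped-capacitance energy balance: M c_p dT/dt = UA(T_amb − T) + Q̇.
dT/dt = (T_ss − T)/τ with T_ss = T_amb + Q̇/UA = 15.5 + 273/7.52 = 51.803 °C, τ = M c_p/UA = 978·2.23/7.52 = 290.02 min.
T approaches T_ss exponentially: T(t) = T_ss + (T₀ − T_ss) e^(−t/τ).
T(207) = 51.803 + (30.797)·0.48981 = 66.888 °C.

66.9 °C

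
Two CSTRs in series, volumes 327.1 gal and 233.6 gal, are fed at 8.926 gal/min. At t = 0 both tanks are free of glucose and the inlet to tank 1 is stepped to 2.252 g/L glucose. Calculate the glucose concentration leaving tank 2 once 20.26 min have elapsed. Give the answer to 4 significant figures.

0.3139 g/L

Each tank obeys Vᵢ dCᵢ/dt = Q(Cᵢ₋₁ − Cᵢ), so τᵢ = Vᵢ/Q.
τ₁ = 327.1/8.926 = 36.6458 min; τ₂ = 233.6/8.926 = 26.1707 min.
Solving the cascade with C₁(0)=C₂(0)=0 gives C₂(t) = C_in[1 − (τ₁ e^(−t/τ₁) − τ₂ e^(−t/τ₂))/(τ₁ − τ₂)].
At t = 20.26: e^(−t/τ₁) = 0.575302, e^(−t/τ₂) = 0.461097.
C₂ = 2.252·[1 − (36.6458·0.575302 − 26.1707·0.461097)/(10.4750)] = 2.252·0.139370 = 0.313861 g/L.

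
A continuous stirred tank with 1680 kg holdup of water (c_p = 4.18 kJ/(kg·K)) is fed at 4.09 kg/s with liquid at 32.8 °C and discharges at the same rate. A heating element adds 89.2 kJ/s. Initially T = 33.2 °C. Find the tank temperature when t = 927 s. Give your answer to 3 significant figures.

M c_p dT/dt = ṁ c_p (T_in − T) + Q̇.
Rearrange: dT/dt = (T_ss − T)/τ with τ = M/ṁ = 410.76 s and T_ss = T_in + Q̇/(ṁ c_p) = 38.018 °C.
Integrating: T(t) = T_ss + (T₀ − T_ss) e^(−t/τ).
T(927) = 38.018 + (-4.8175)·e^(−927/410.76) = 38.018 + (-4.8175)·0.10468 = 37.513 °C.

37.5 °C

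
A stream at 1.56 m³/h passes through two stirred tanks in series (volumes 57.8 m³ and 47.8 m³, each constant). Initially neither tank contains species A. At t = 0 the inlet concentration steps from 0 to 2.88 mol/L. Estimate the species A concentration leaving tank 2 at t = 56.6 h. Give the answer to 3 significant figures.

Species balance on tank i: dCᵢ/dt = (Cᵢ₋₁ − Cᵢ)/τᵢ with τᵢ = Vᵢ/Q.
τ₁ = 57.8/1.56 = 37.051 h; τ₂ = 47.8/1.56 = 30.641 h.
Solving the cascade with C₁(0)=C₂(0)=0 gives C₂(t) = C_in[1 − (τ₁ e^(−t/τ₁) − τ₂ e^(−t/τ₂))/(τ₁ − τ₂)].
At t = 56.6: e^(−t/τ₁) = 0.21705, e^(−t/τ₂) = 0.15768.
C₂ = 2.88·[1 − (37.051·0.21705 − 30.641·0.15768)/(6.4103)] = 2.88·0.49914 = 1.4375 mol/L.

1.44 mol/L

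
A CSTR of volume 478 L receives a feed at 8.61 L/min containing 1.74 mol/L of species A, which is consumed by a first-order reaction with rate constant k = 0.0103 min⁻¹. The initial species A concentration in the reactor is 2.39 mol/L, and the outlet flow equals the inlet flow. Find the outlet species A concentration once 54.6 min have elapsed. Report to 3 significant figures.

1.38 mol/L

V dC/dt = Q(C_in − C) − k V C.
dC/dt = (Q/V) C_in − (Q/V + k) C; effective rate a = Q/V + k = 0.018013 + 0.0103 = 0.028313 min⁻¹.
C_ss = Q C_in/(Q + kV) = 1.1070 mol/L; C(t) = C_ss + (C₀ − C_ss) e^(−a t).
C(54.6) = 1.1070 + (1.2830)·e^(−0.028313·54.6) = 1.1070 + (1.2830)·0.21313 = 1.3804 mol/L.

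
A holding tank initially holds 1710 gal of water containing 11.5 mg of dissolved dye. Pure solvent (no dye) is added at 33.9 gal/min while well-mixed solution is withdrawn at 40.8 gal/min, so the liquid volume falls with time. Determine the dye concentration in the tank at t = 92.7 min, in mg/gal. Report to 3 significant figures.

0.000673 mg/gal

Let m(t) be the amount of dye. Volume: V(t) = V₀ + (Q_in − Q_out) t = 1710 − 6.9000 t; V(92.7) = 1070.4 gal.
Species balance (pure solvent in): dm/dt = −Q_out · m/V(t).
dm/m = −Q_out dt/(V₀ − 6.9000 t); integrating gives ln(m/m₀) = −(Q_out/(Q_in−Q_out)) ln(V/V₀).
m = m₀ (V₀/V)^(Q_out/(Q_in−Q_out)) = 11.5 × (1710/1070.4)^(-5.9130) = 0.72047 mg.
C = m/V = 0.72047/1070.4 = 0.00067311 mg/gal.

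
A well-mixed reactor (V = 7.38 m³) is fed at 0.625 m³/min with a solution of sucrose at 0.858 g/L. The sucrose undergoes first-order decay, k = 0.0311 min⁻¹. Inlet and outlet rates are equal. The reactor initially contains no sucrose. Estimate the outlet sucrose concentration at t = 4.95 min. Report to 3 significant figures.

V dC/dt = Q(C_in − C) − k V C.
This is linear with rate a = Q/V + k = 0.11579 min⁻¹.
C_ss = Q C_in/(Q + kV) = 0.62755 g/L; C(t) = C_ss + (C₀ − C_ss) e^(−a t).
C(4.95) = 0.62755 + (-0.62755)·e^(−0.11579·4.95) = 0.62755 + (-0.62755)·0.56375 = 0.27377 g/L.

0.274 g/L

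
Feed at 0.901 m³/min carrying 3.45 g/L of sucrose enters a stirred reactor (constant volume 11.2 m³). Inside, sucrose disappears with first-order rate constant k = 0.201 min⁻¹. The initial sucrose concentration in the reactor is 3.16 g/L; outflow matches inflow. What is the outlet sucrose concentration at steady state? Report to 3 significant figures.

0.986 g/L

Species balance: V dC/dt = Q C_in − Q C − k V C.
Steady state (dC/dt = 0): C_ss = Q C_in/(Q + kV) = C_in/(1 + kV/Q).
C_ss = 0.901·3.45/(0.901 + 0.201·11.2) = 3.1085/3.1522 = 0.98612 g/L.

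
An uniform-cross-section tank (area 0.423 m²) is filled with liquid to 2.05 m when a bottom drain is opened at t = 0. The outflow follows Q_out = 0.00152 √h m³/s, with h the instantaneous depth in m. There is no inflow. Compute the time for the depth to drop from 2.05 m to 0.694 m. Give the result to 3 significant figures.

333 s

With no inflow, A dh/dt = −0.00152 √h.
∫ h^(−1/2) dh = −(0.00152/A) ∫ dt, giving 2√h = 2√h₀ − (0.00152/A) t.
t = 2A(√h₀ − √h)/0.00152 = 2·0.423·(√2.05 − √0.694)/0.00152
  = 0.84600 × (1.4318 − 0.83307) / 0.00152 = 333.23 s.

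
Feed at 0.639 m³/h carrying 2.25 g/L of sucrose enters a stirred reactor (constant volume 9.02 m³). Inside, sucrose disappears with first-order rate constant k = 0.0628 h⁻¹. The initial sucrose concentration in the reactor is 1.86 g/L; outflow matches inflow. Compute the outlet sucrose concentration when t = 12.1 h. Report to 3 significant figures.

1.33 g/L

Accumulation = in − out − consumed: V dC/dt = Q C_in − Q C − k V C.
dC/dt = (Q/V) C_in − (Q/V + k) C; effective rate a = Q/V + k = 0.070843 + 0.0628 = 0.13364 h⁻¹.
C_ss = Q C_in/(Q + kV) = 1.1927 g/L; C(t) = C_ss + (C₀ − C_ss) e^(−a t).
C(12.1) = 1.1927 + (0.66730)·e^(−0.13364·12.1) = 1.1927 + (0.66730)·0.19848 = 1.3251 g/L.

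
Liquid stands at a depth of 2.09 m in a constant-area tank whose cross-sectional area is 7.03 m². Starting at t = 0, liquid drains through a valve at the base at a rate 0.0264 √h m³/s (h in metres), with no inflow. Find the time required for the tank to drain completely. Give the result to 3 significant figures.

A dh/dt = −Q_out = −0.0264 √h.
This is separable: 2 d(√h)/dt = −0.0264/A, so √h = √h₀ − (0.0264/(2A)) t.
Set h = 0: 2√h₀ = (0.0264/A) t_empty ⇒ t_empty = 2A√h₀/0.0264.
t_empty = 2·7.03·√2.09/0.0264 = 14.060·1.4457/0.0264 = 769.94 s.

770 s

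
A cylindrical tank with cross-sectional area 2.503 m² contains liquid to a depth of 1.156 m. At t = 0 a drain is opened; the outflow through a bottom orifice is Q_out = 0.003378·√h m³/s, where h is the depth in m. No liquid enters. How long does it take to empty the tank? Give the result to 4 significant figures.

Mass balance (ρ constant): A dh/dt = −0.003378 √h.
∫ h^(−1/2) dh = −(0.003378/A) ∫ dt, giving 2√h = 2√h₀ − (0.003378/A) t.
Tank is empty when √h = 0: t_empty = 2A√h₀/0.003378.
t_empty = 2·2.503·√1.156/0.003378 = 5.00600·1.07517/0.003378 = 1593.35 s.

1593 s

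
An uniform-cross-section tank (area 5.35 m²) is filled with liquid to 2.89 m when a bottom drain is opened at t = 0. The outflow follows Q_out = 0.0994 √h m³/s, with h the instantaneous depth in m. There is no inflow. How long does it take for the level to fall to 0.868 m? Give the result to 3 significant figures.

A dh/dt = −Q_out = −0.0994 √h.
∫ h^(−1/2) dh = −(0.0994/A) ∫ dt, giving 2√h = 2√h₀ − (0.0994/A) t.
t = 2A(√h₀ − √h)/0.0994 = 2·5.35·(√2.89 − √0.868)/0.0994
  = 10.700 × (1.7000 − 0.93167) / 0.0994 = 82.708 s.

82.7 s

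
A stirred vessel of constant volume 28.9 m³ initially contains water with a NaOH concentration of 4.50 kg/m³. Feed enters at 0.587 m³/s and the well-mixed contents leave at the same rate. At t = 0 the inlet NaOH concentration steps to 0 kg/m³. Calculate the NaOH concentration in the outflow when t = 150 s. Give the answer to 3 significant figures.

Unsteady species balance (constant V, well mixed): V dC/dt = Q(C_in − C).
Rewrite as dC/dt + C/τ = C_in/τ, τ = V/Q = 49.233 s.
C approaches C_in exponentially: C(t) = C_in + (C₀ − C_in) e^(−t/τ).
C(150) = 0 + (4.50 − 0)·e^(−150/49.233) = 0 + (4.5000)·0.047515 = 0.21382 kg/m³.

0.214 kg/m³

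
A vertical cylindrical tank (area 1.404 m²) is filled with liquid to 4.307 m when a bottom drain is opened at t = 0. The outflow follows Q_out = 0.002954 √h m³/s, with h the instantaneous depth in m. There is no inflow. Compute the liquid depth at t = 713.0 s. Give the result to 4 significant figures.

A dh/dt = −Q_out = −0.002954 √h.
Separate and integrate: 2(√h − √h₀) = −(0.002954/A) t.
√h = √4.307 − 0.002954·713.0/(2·1.404) = 2.07533 − 0.750072 = 1.32526.
h = 1.32526² = 1.75631 m.

1.756 m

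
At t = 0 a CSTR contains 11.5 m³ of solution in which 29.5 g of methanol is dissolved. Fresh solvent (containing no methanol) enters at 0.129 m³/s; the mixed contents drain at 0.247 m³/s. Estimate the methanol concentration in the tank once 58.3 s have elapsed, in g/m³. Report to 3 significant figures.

Let m(t) be the amount of methanol. Volume: V(t) = V₀ + (Q_in − Q_out) t = 11.5 − 0.11800 t; V(58.3) = 4.6206 m³.
Species balance (pure solvent in): dm/dt = −Q_out · m/V(t).
dm/m = −Q_out dt/(V₀ − 0.11800 t); integrating gives ln(m/m₀) = −(Q_out/(Q_in−Q_out)) ln(V/V₀).
m = m₀ (V₀/V)^(Q_out/(Q_in−Q_out)) = 29.5 × (11.5/4.6206)^(-2.0932) = 4.3743 g.
C = m/V = 4.3743/4.6206 = 0.94669 g/m³.

0.947 g/m³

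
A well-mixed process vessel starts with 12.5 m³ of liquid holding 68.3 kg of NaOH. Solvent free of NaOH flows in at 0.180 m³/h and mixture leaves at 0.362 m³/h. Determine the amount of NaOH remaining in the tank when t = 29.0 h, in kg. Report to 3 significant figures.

22.9 kg

Total volume: dV/dt = Q_in − Q_out = -0.18200 m³/h, so V(t) = 12.5 − 0.18200 t and V(29.0) = 7.2220 m³.
Species balance (pure solvent in): dm/dt = −Q_out · m/V(t).
Separate: dm/m = −Q_out dt/V(t) ⇒ ln(m/m₀) = −(Q_out/(Q_in−Q_out)) ln(V/V₀).
m = m₀ (V₀/V)^(Q_out/(Q_in−Q_out)) = 68.3 × (12.5/7.2220)^(-1.9890) = 22.937 kg.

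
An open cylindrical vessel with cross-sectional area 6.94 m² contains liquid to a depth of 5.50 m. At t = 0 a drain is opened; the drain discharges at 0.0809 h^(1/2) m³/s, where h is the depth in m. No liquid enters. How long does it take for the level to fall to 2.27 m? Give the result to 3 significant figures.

144 s

Unsteady balance on liquid volume: A dh/dt = −0.0809 √h.
∫ h^(−1/2) dh = −(0.0809/A) ∫ dt, giving 2√h = 2√h₀ − (0.0809/A) t.
t = 2A(√h₀ − √h)/0.0809 = 2·6.94·(√5.50 − √2.27)/0.0809
  = 13.880 × (2.3452 − 1.5067) / 0.0809 = 143.87 s.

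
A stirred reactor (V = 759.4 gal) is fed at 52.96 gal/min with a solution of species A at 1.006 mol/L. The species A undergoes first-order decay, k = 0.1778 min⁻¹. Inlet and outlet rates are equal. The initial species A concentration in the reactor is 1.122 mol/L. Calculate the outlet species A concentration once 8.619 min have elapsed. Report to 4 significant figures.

Species balance: V dC/dt = Q C_in − Q C − k V C.
This is linear with rate a = Q/V + k = 0.247539 min⁻¹.
C_ss = Q C_in/(Q + kV) = 0.283421 mol/L; C(t) = C_ss + (C₀ − C_ss) e^(−a t).
C(8.619) = 0.283421 + (0.838579)·e^(−0.247539·8.619) = 0.283421 + (0.838579)·0.118417 = 0.382723 mol/L.

0.3827 mol/L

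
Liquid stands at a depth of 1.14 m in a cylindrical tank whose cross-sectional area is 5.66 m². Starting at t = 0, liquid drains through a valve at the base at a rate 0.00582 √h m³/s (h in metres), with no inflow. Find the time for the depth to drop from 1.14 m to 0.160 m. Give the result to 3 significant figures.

Volume balance on the tank: A dh/dt = −0.00582 √h.
∫ h^(−1/2) dh = −(0.00582/A) ∫ dt, giving 2√h = 2√h₀ − (0.00582/A) t.
t = 2A(√h₀ − √h)/0.00582 = 2·5.66·(√1.14 − √0.160)/0.00582
  = 11.320 × (1.0677 − 0.40000) / 0.00582 = 1298.7 s.

1300 s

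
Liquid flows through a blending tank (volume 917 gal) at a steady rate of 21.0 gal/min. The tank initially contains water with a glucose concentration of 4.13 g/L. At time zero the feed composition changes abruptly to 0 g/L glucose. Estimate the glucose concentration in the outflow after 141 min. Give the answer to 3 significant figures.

Species balance on the tank: V dC/dt = Q(C_in − C).
Rewrite as dC/dt + C/τ = C_in/τ, τ = V/Q = 43.667 min.
This is linear first-order; C(t) = C_in + (C₀ − C_in) e^(−t/τ).
C(141) = 0 + (4.13 − 0)·e^(−141/43.667) = 0 + (4.1300)·0.039597 = 0.16353 g/L.

0.164 g/L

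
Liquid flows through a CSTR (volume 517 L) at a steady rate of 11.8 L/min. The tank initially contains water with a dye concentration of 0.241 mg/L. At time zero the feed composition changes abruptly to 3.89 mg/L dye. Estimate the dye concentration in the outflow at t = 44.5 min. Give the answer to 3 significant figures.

2.57 mg/L

Transient balance on the dissolved component: V dC/dt = Q(C_in − C).
Rewrite as dC/dt + C/τ = C_in/τ, τ = V/Q = 43.814 min.
C approaches C_in exponentially: C(t) = C_in + (C₀ − C_in) e^(−t/τ).
C(44.5) = 3.89 + (0.241 − 3.89)·e^(−44.5/43.814) = 3.89 + (-3.6490)·0.36216 = 2.5685 mg/L.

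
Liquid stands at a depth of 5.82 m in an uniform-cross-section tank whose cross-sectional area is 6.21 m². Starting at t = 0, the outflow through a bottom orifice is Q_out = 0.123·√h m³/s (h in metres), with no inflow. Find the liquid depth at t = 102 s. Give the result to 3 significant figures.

With no inflow, A dh/dt = −0.123 √h.
This is separable: 2 d(√h)/dt = −0.123/A, so √h = √h₀ − (0.123/(2A)) t.
√h = √5.82 − 0.123·102/(2·6.21) = 2.4125 − 1.0101 = 1.4023.
h = 1.4023² = 1.9665 m.

1.97 m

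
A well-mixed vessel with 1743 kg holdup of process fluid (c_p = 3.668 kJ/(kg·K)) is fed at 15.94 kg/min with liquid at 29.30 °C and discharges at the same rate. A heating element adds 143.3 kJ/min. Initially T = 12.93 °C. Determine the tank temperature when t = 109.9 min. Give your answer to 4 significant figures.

24.86 °C

M c_p dT/dt = ṁ c_p (T_in − T) + Q̇.
Rearrange: dT/dt = (T_ss − T)/τ with τ = M/ṁ = 109.348 min and T_ss = T_in + Q̇/(ṁ c_p) = 31.7509 °C.
Integrating: T(t) = T_ss + (T₀ − T_ss) e^(−t/τ).
T(109.9) = 31.7509 + (-18.8209)·e^(−109.9/109.348) = 31.7509 + (-18.8209)·0.366026 = 24.8620 °C.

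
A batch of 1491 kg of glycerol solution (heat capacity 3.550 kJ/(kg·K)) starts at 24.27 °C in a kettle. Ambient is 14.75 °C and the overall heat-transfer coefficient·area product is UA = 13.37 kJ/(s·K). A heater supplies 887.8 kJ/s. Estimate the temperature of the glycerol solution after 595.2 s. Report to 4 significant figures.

68.50 °C

Lumped-capacitance energy balance: M c_p dT/dt = UA(T_amb − T) + Q̇.
dT/dt = (T_ss − T)/τ with T_ss = T_amb + Q̇/UA = 14.75 + 887.8/13.37 = 81.1524 °C, τ = M c_p/UA = 1491·3.550/13.37 = 395.890 s.
T approaches T_ss exponentially: T(t) = T_ss + (T₀ − T_ss) e^(−t/τ).
T(595.2) = 81.1524 + (-56.8824)·0.222362 = 68.5039 °C.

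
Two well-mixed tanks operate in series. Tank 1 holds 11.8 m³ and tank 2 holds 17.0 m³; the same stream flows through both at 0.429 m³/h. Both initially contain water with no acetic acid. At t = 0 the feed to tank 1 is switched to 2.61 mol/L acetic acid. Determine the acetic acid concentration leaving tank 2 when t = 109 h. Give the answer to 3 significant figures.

Species balance on tank i: dCᵢ/dt = (Cᵢ₋₁ − Cᵢ)/τᵢ with τᵢ = Vᵢ/Q.
τ₁ = 11.8/0.429 = 27.506 h; τ₂ = 17.0/0.429 = 39.627 h.
Tank 1: C₁ = C_in(1 − e^(−t/τ₁)). Tank 2 (τ₁ ≠ τ₂): C₂ = C_in[1 − (τ₁ e^(−t/τ₁) − τ₂ e^(−t/τ₂))/(τ₁ − τ₂)].
At t = 109: e^(−t/τ₁) = 0.019010, e^(−t/τ₂) = 0.063887.
C₂ = 2.61·[1 − (27.506·0.019010 − 39.627·0.063887)/(-12.121)] = 2.61·0.83428 = 2.1775 mol/L.

2.18 mol/L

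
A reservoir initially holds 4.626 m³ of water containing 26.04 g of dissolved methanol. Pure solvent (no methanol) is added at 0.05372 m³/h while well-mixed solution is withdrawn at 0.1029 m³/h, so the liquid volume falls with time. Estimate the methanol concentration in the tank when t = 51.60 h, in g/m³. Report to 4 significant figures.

Total volume: dV/dt = Q_in − Q_out = -0.0491800 m³/h, so V(t) = 4.626 − 0.0491800 t and V(51.60) = 2.08831 m³.
No methanol enters, so dm/dt = −Q_out · (m/V).
Separate: dm/m = −Q_out dt/V(t) ⇒ ln(m/m₀) = −(Q_out/(Q_in−Q_out)) ln(V/V₀).
m = m₀ (V₀/V)^(Q_out/(Q_in−Q_out)) = 26.04 × (4.626/2.08831)^(-2.09231) = 4.93099 g.
C = m/V = 4.93099/2.08831 = 2.36123 g/m³.

2.361 g/m³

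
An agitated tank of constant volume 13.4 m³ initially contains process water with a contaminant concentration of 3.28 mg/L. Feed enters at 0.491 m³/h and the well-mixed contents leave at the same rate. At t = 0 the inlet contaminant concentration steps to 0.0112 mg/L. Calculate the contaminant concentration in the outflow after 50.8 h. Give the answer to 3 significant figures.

Transient balance on the dissolved component: V dC/dt = Q(C_in − C).
Rewrite as dC/dt + C/τ = C_in/τ, τ = V/Q = 27.291 h.
C approaches C_in exponentially: C(t) = C_in + (C₀ − C_in) e^(−t/τ).
C(50.8) = 0.0112 + (3.28 − 0.0112)·e^(−50.8/27.291) = 0.0112 + (3.2688)·0.15545 = 0.51935 mg/L.

0.519 mg/L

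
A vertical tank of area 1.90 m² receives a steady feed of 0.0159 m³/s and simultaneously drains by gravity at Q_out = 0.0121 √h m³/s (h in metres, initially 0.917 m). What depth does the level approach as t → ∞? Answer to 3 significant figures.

1.73 m

A dh/dt = Q_in − 0.0121 √h. Steady state requires inflow = outflow:
Q_in = 0.0121 √h_ss ⇒ √h_ss = 0.0159/0.0121 = 1.3140.
h_ss = 1.3140² = 1.7267 m. (Since h₀ = 0.917 m < h_ss, the level will rise toward this value.)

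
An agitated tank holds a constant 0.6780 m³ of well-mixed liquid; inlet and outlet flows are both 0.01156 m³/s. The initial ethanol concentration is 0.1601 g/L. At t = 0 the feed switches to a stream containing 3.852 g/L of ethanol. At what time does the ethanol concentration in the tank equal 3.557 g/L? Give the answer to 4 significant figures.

Species balance: V dC/dt = Q(C_in − C) ⇒ τ = V/Q = 58.6505 s.
C(t) = C_in + (C₀ − C_in) e^(−t/τ). Set C = 3.557 and solve for t:
e^(−t/τ) = (C − C_in)/(C₀ − C_in) = (3.557 − 3.852)/(0.1601 − 3.852) = 0.0799047
t = −τ ln(…) = 58.6505 × 2.52692 = 148.205 s.

148.2 s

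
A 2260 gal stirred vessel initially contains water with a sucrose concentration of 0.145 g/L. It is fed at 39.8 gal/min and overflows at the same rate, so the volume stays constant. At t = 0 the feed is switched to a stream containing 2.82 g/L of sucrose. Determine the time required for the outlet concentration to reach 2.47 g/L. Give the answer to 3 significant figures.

Species balance: V dC/dt = Q(C_in − C) ⇒ τ = V/Q = 56.784 min.
C(t) = C_in + (C₀ − C_in) e^(−t/τ). Set C = 2.47 and solve for t:
e^(−t/τ) = (C − C_in)/(C₀ − C_in) = (2.47 − 2.82)/(0.145 − 2.82) = 0.13084
t = −τ ln(…) = 56.784 × 2.0338 = 115.49 min.

115 min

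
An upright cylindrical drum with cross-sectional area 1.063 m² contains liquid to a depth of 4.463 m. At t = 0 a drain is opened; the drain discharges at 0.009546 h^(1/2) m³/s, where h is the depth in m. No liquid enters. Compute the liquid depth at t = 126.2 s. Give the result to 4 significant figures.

A dh/dt = −Q_out = −0.009546 √h.
Separate and integrate: 2(√h − √h₀) = −(0.009546/A) t.
√h = √4.463 − 0.009546·126.2/(2·1.063) = 2.11258 − 0.566653 = 1.54593.
h = 1.54593² = 2.38989 m.

2.390 m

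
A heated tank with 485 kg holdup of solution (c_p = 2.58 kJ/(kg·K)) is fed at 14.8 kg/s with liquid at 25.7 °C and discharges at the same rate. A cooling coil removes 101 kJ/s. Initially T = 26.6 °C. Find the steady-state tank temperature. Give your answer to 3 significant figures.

23.1 °C

Unsteady energy balance on the tank contents: M c_p dT/dt = ṁ c_p (T_in − T) − 101.
At steady state dT/dt = 0 ⇒ T_ss = T_in − Q̇/(ṁ c_p) = 25.7 − 101/(14.8·2.58) = 23.055 °C.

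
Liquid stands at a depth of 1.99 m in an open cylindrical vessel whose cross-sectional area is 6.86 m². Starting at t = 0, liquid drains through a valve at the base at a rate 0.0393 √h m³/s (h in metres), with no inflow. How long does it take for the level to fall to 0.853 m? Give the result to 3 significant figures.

With no inflow, A dh/dt = −0.0393 √h.
Separate and integrate: 2(√h − √h₀) = −(0.0393/A) t.
t = 2A(√h₀ − √h)/0.0393 = 2·6.86·(√1.99 − √0.853)/0.0393
  = 13.720 × (1.4107 − 0.92358) / 0.0393 = 170.05 s.

170 s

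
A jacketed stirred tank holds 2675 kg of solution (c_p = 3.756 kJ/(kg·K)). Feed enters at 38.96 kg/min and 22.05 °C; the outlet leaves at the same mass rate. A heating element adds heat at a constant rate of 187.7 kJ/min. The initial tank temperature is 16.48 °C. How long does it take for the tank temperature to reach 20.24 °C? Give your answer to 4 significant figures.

M c_p dT/dt = ṁ c_p (T_in − T) + Q̇.
τ = M/ṁ = 68.6602 min; T_ss = T_in + Q̇/(ṁ c_p) = 23.3327 °C.
T(t) = T_ss + (T₀ − T_ss) e^(−t/τ). Set T = 20.24:
e^(−t/τ) = (20.24 − 23.3327)/(16.48 − 23.3327) = 0.451310
t = −68.6602 · ln(0.451310) = 54.6261 min.

54.63 min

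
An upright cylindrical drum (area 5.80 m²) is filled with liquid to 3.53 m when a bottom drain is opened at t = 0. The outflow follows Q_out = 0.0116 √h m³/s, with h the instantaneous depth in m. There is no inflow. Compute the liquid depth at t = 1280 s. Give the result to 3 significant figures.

0.359 m

Mass balance (ρ constant): A dh/dt = −0.0116 √h.
Separate and integrate: 2(√h − √h₀) = −(0.0116/A) t.
√h = √3.53 − 0.0116·1280/(2·5.80) = 1.8788 − 1.2800 = 0.59883.
h = 0.59883² = 0.35860 m.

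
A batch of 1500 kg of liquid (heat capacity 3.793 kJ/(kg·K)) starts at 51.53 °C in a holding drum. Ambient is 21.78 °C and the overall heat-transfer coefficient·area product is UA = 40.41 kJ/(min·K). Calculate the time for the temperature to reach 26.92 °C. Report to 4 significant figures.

Energy balance: M c_p dT/dt = −UA(T − T_amb).
τ = M c_p/UA = 140.794 min; T_ss = T_amb = 21.7800 °C.
T(t) = T_ss + (T₀ − T_ss)e^(−t/τ); set T = 26.92:
t = −τ ln[(T − T_ss)/(T₀ − T_ss)] = −140.794 · ln(0.172773) = 247.203 min.

247.2 min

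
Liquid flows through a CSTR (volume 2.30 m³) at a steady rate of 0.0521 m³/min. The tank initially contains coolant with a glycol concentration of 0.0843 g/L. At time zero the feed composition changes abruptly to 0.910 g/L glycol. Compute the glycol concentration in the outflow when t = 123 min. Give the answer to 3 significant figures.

Species balance on the tank: V dC/dt = Q(C_in − C).
Rewrite as dC/dt + C/τ = C_in/τ, τ = V/Q = 44.146 min.
This is linear first-order; C(t) = C_in + (C₀ − C_in) e^(−t/τ).
C(123) = 0.910 + (0.0843 − 0.910)·e^(−123/44.146) = 0.910 + (-0.82570)·0.061654 = 0.85909 g/L.

0.859 g/L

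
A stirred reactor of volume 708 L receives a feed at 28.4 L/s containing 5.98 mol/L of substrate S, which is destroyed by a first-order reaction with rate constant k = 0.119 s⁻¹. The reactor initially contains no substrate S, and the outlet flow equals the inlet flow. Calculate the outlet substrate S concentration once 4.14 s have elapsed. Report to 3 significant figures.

Accumulation = in − out − consumed: V dC/dt = Q C_in − Q C − k V C.
dC/dt = (Q/V) C_in − (Q/V + k) C; effective rate a = Q/V + k = 0.040113 + 0.119 = 0.15911 s⁻¹.
C_ss = Q C_in/(Q + kV) = 1.5076 mol/L; C(t) = C_ss + (C₀ − C_ss) e^(−a t).
C(4.14) = 1.5076 + (-1.5076)·e^(−0.15911·4.14) = 1.5076 + (-1.5076)·0.51751 = 0.72739 mol/L.

0.727 mol/L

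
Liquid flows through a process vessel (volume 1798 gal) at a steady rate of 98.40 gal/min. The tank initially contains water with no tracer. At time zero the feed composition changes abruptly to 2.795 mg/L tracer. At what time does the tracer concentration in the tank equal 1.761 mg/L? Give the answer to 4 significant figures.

Species balance: V dC/dt = Q(C_in − C) ⇒ τ = V/Q = 18.2724 min.
C(t) = C_in + (C₀ − C_in) e^(−t/τ). Set C = 1.761 and solve for t:
e^(−t/τ) = (C − C_in)/(C₀ − C_in) = (1.761 − 2.795)/(0 − 2.795) = 0.369946
t = −τ ln(…) = 18.2724 × 0.994397 = 18.1700 min.

18.17 min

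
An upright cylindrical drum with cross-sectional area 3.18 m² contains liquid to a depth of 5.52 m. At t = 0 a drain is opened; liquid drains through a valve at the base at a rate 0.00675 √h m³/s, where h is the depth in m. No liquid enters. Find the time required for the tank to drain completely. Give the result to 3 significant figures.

2210 s

With no inflow, A dh/dt = −0.00675 √h.
This is separable: 2 d(√h)/dt = −0.00675/A, so √h = √h₀ − (0.00675/(2A)) t.
Set h = 0: 2√h₀ = (0.00675/A) t_empty ⇒ t_empty = 2A√h₀/0.00675.
t_empty = 2·3.18·√5.52/0.00675 = 6.3600·2.3495/0.00675 = 2213.7 s.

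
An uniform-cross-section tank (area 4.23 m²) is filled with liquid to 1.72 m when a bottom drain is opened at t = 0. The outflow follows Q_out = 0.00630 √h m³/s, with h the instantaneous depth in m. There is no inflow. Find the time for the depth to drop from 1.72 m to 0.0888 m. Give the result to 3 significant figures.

1360 s

With no inflow, A dh/dt = −0.00630 √h.
Separate and integrate: 2(√h − √h₀) = −(0.00630/A) t.
t = 2A(√h₀ − √h)/0.00630 = 2·4.23·(√1.72 − √0.0888)/0.00630
  = 8.4600 × (1.3115 − 0.29799) / 0.00630 = 1361.0 s.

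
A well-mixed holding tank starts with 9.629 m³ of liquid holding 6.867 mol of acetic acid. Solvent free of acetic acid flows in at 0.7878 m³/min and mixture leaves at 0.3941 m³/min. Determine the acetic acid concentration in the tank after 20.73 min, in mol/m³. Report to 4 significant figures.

Let m(t) be the amount of acetic acid. Volume: V(t) = V₀ + (Q_in − Q_out) t = 9.629 + 0.393700 t; V(20.73) = 17.7904 m³.
No acetic acid enters, so dm/dt = −Q_out · (m/V).
Separate: dm/m = −Q_out dt/V(t) ⇒ ln(m/m₀) = −(Q_out/(Q_in−Q_out)) ln(V/V₀).
m = m₀ (V₀/V)^(Q_out/(Q_in−Q_out)) = 6.867 × (9.629/17.7904)^(1.00102) = 3.71443 mol.
C = m/V = 3.71443/17.7904 = 0.208788 mol/m³.

0.2088 mol/m³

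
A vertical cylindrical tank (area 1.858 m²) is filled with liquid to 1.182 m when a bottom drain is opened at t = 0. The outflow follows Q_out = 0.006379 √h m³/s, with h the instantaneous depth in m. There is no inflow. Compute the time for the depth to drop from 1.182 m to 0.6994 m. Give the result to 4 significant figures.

146.2 s

Mass balance (ρ constant): A dh/dt = −0.006379 √h.
Separate and integrate: 2(√h − √h₀) = −(0.006379/A) t.
t = 2A(√h₀ − √h)/0.006379 = 2·1.858·(√1.182 − √0.6994)/0.006379
  = 3.71600 × (1.08720 − 0.836301) / 0.006379 = 146.157 s.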